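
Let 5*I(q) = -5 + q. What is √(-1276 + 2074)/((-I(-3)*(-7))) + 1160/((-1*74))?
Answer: -580/37 - 5*√798/56 ≈ -18.198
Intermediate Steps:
I(q) = -1 + q/5 (I(q) = (-5 + q)/5 = -1 + q/5)
√(-1276 + 2074)/((-I(-3)*(-7))) + 1160/((-1*74)) = √(-1276 + 2074)/((-(-1 + (⅕)*(-3))*(-7))) + 1160/((-1*74)) = √798/((-(-1 - ⅗)*(-7))) + 1160/(-74) = √798/((-1*(-8/5)*(-7))) + 1160*(-1/74) = √798/(((8/5)*(-7))) - 580/37 = √798/(-56/5) - 580/37 = √798*(-5/56) - 580/37 = -5*√798/56 - 580/37 = -580/37 - 5*√798/56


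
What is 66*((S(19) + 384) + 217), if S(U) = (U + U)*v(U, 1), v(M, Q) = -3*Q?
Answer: 32142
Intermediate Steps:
S(U) = -6*U (S(U) = (U + U)*(-3*1) = (2*U)*(-3) = -6*U)
66*((S(19) + 384) + 217) = 66*((-6*19 + 384) + 217) = 66*((-114 + 384) + 217) = 66*(270 + 217) = 66*487 = 32142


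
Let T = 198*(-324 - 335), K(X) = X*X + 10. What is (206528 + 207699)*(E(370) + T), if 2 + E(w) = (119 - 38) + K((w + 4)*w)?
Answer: 7931988917837589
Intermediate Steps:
K(X) = 10 + X² (K(X) = X² + 10 = 10 + X²)
E(w) = 89 + w²*(4 + w)² (E(w) = -2 + ((119 - 38) + (10 + ((w + 4)*w)²)) = -2 + (81 + (10 + ((4 + w)*w)²)) = -2 + (81 + (10 + (w*(4 + w))²)) = -2 + (81 + (10 + w²*(4 + w)²)) = -2 + (91 + w²*(4 + w)²) = 89 + w²*(4 + w)²)
T = -130482 (T = 198*(-659) = -130482)
(206528 + 207699)*(E(370) + T) = (206528 + 207699)*((89 + 370²*(4 + 370)²) - 130482) = 414227*((89 + 136900*374²) - 130482) = 414227*((89 + 136900*139876) - 130482) = 414227*((89 + 19149024400) - 130482) = 414227*(19149024489 - 130482) = 414227*19148894007 = 7931988917837589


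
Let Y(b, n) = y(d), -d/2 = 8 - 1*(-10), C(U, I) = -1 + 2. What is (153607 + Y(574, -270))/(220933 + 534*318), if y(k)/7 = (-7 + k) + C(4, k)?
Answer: 153313/390745 ≈ 0.39236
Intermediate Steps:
C(U, I) = 1
d = -36 (d = -2*(8 - 1*(-10)) = -2*(8 + 10) = -2*18 = -36)
y(k) = -42 + 7*k (y(k) = 7*((-7 + k) + 1) = 7*(-6 + k) = -42 + 7*k)
Y(b, n) = -294 (Y(b, n) = -42 + 7*(-36) = -42 - 252 = -294)
(153607 + Y(574, -270))/(220933 + 534*318) = (153607 - 294)/(220933 + 534*318) = 153313/(220933 + 169812) = 153313/390745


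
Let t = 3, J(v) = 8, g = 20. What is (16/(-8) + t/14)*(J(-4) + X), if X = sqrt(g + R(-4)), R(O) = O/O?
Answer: -100/7 - 25*sqrt(21)/14 ≈ -22.469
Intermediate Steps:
R(O) = 1
X = sqrt(21) (X = sqrt(20 + 1) = sqrt(21) ≈ 4.5826)
(16/(-8) + t/14)*(J(-4) + X) = (16/(-8) + 3/14)*(8 + sqrt(21)) = (16*(-1/8) + 3*(1/14))*(8 + sqrt(21)) = (-2 + 3/14)*(8 + sqrt(21)) = -25*(8 + sqrt(21))/14 = -100/7 - 25*sqrt(21)/14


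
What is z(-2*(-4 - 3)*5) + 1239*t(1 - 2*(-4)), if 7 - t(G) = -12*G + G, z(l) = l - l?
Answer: 131334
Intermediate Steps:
z(l) = 0
t(G) = 7 + 11*G (t(G) = 7 - (-12*G + G) = 7 - (-11)*G = 7 + 11*G)
z(-2*(-4 - 3)*5) + 1239*t(1 - 2*(-4)) = 0 + 1239*(7 + 11*(1 - 2*(-4))) = 0 + 1239*(7 + 11*(1 + 8)) = 0 + 1239*(7 + 11*9) = 0 + 1239*(7 + 99) = 0 + 1239*106 = 0 + 131334 = 131334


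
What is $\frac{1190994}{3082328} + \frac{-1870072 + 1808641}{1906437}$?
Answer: $\frac{346867422835}{979377357556} \approx 0.35417$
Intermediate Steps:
$\frac{1190994}{3082328} + \frac{-1870072 + 1808641}{1906437} = 1190994 \cdot \frac{1}{3082328} - \frac{20477}{635479} = \frac{595497}{1541164} - \frac{20477}{635479} = \frac{346867422835}{979377357556}$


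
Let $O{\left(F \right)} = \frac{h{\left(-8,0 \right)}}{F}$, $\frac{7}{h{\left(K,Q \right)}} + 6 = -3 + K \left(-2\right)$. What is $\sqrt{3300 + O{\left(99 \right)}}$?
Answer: $\frac{\sqrt{3593711}}{33} \approx 57.446$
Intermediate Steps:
$h{\left(K,Q \right)} = \frac{7}{-9 - 2 K}$ ($h{\left(K,Q \right)} = \frac{7}{-6 + \left(-3 + K \left(-2\right)\right)} = \frac{7}{-6 - \left(3 + 2 K\right)} = \frac{7}{-9 - 2 K}$)
$O{\left(F \right)} = \frac{1}{F}$ ($O{\left(F \right)} = \frac{\left(-7\right) \frac{1}{9 + 2 \left(-8\right)}}{F} = \frac{\left(-7\right) \frac{1}{9 - 16}}{F} = \frac{\left(-7\right) \frac{1}{-7}}{F} = \frac{\left(-7\right) \left(- \frac{1}{7}\right)}{F} = 1 \frac{1}{F} = \frac{1}{F}$)
$\sqrt{3300 + O{\left(99 \right)}} = \sqrt{3300 + \frac{1}{99}} = \sqrt{\frac{326701}{99}} = \frac{\sqrt{3593711}}{33}$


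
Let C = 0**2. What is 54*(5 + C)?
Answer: 270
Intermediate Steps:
C = 0
54*(5 + C) = 54*(5 + 0) = 54*5 = 270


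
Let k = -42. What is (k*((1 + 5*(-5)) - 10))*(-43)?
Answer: -61404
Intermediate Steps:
(k*((1 + 5*(-5)) - 10))*(-43) = -42*((1 + 5*(-5)) - 10)*(-43) = -42*((1 - 25) - 10)*(-43) = -42*(-24 - 10)*(-43) = -42*(-34)*(-43) = 1428*(-43) = -61404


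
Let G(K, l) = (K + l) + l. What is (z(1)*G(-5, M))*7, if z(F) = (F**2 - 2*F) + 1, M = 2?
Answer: 0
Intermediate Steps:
z(F) = 1 + F**2 - 2*F
G(K, l) = K + 2*l
(z(1)*G(-5, M))*7 = ((1 + 1**2 - 2*1)*(-5 + 2*2))*7 = ((1 + 1 - 2)*(-5 + 4))*7 = (0*(-1))*7 = 0*7 = 0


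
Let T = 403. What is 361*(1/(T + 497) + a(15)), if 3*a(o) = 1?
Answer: 108661/900 ≈ 120.73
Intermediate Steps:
a(o) = ⅓ (a(o) = (⅓)*1 = ⅓)
361*(1/(T + 497) + a(15)) = 361*(1/(403 + 497) + ⅓) = 361*(1/900 + ⅓) = 361*(301/900) = 108661/900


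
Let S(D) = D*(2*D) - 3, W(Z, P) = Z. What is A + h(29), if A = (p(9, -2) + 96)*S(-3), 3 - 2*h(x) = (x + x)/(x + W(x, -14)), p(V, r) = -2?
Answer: 1411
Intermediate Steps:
S(D) = -3 + 2*D**2 (S(D) = 2*D**2 - 3 = -3 + 2*D**2)
h(x) = 1 (h(x) = 3/2 - (x + x)/(2*(x + x)) = 3/2 - 2*x/(2*(2*x)) = 3/2 - 2*x*1/(2*x)/2 = 3/2 - 1/2*1 = 3/2 - 1/2 = 1)
A = 1410 (A = (-2 + 96)*(-3 + 2*(-3)**2) = 94*(-3 + 2*9) = 94*(-3 + 18) = 94*15 = 1410)
A + h(29) = 1410 + 1 = 1411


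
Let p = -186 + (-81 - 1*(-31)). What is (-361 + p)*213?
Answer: -127161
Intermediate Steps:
p = -236 (p = -186 + (-81 + 31) = -186 - 50 = -236)
(-361 + p)*213 = (-361 - 236)*213 = -597*213 = -127161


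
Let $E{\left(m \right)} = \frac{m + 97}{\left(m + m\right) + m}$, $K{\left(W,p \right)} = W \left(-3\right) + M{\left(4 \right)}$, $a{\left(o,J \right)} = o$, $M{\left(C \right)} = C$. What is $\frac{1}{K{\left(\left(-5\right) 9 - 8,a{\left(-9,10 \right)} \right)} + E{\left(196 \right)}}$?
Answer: $\frac{588}{96137} \approx 0.0061163$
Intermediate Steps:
$K{\left(W,p \right)} = 4 - 3 W$ ($K{\left(W,p \right)} = W \left(-3\right) + 4 = - 3 W + 4 = 4 - 3 W$)
$E{\left(m \right)} = \frac{97 + m}{3 m}$ ($E{\left(m \right)} = \frac{97 + m}{2 m + m} = \frac{97 + m}{3 m}$)
$\frac{1}{K{\left(\left(-5\right) 9 - 8,a{\left(-9,10 \right)} \right)} + E{\left(196 \right)}} = \frac{1}{\left(4 - 3 \left(\left(-5\right) 9 - 8\right)\right) + \frac{97 + 196}{3 \cdot 196}} = \frac{1}{\left(4 - 3 \left(-45 - 8\right)\right) + \frac{1}{3} \cdot \frac{1}{196} \cdot 293} = \frac{1}{\left(4 - -159\right) + \frac{293}{588}} = \frac{1}{\left(4 + 159\right) + \frac{293}{588}} = \frac{1}{163 + \frac{293}{588}} = \frac{1}{\frac{96137}{588}} = \frac{588}{96137}$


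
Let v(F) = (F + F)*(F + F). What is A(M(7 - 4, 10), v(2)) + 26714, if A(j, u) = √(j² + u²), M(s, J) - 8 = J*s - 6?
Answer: 26714 + 16*√5 ≈ 26750.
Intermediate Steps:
v(F) = 4*F² (v(F) = (2*F)*(2*F) = 4*F²)
M(s, J) = 2 + J*s (M(s, J) = 8 + (J*s - 6) = 8 + (-6 + J*s) = 2 + J*s)
A(M(7 - 4, 10), v(2)) + 26714 = √((2 + 10*(7 - 4))² + (4*2²)²) + 26714 = √((2 + 10*3)² + (4*4)²) + 26714 = √((2 + 30)² + 16²) + 26714 = √(32² + 256) + 26714 = √(1024 + 256) + 26714 = √1280 + 26714 = 16*√5 + 26714 = 26714 + 16*√5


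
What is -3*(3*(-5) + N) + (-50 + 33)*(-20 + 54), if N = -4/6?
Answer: -531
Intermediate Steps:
N = -⅔ (N = -4*⅙ = -⅔ ≈ -0.66667)
-3*(3*(-5) + N) + (-50 + 33)*(-20 + 54) = -3*(3*(-5) - ⅔) + (-50 + 33)*(-20 + 54) = -3*(-15 - ⅔) - 17*34 = -3*(-47/3) - 578 = 47 - 578 = -531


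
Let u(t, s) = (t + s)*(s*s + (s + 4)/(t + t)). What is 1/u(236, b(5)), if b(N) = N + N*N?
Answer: 118/28251461 ≈ 4.1768e-6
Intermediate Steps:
b(N) = N + N²
u(t, s) = (s + t)*(s² + (4 + s)/(2*t)) (u(t, s) = (s + t)*(s² + (4 + s)/((2*t))) = (s + t)*(s² + (4 + s)*(1/(2*t))) = (s + t)*(s² + (4 + s)/(2*t)))
1/u(236, b(5)) = 1/(2 + (5*(1 + 5))³ + (5*(1 + 5))/2 + 236*(5*(1 + 5))² + (½)*(5*(1 + 5))²/236 + 2*(5*(1 + 5))/236) = 1/(2 + (5*6)³ + (5*6)/2 + 236*(5*6)² + (½)*(5*6)²*(1/236) + 2*(5*6)*(1/236)) = 1/(2 + 30³ + (½)*30 + 236*30² + (½)*30²*(1/236) + 2*30*(1/236)) = 1/(2 + 27000 + 15 + 236*900 + (½)*900*(1/236) + 15/59) = 1/(2 + 27000 + 15 + 212400 + 225/118 + 15/59) = 1/(28251461/118) = 118/28251461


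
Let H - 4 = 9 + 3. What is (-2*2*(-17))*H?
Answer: 1088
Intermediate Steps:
H = 16 (H = 4 + (9 + 3) = 4 + 12 = 16)
(-2*2*(-17))*H = (-2*2*(-17))*16 = -4*(-17)*16 = 68*16 = 1088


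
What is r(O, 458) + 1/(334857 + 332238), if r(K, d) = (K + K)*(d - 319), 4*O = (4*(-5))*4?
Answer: -3709048199/667095 ≈ -5560.0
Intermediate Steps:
O = -20 (O = ((4*(-5))*4)/4 = (-20*4)/4 = (1/4)*(-80) = -20)
r(K, d) = 2*K*(-319 + d) (r(K, d) = (2*K)*(-319 + d) = 2*K*(-319 + d))
r(O, 458) + 1/(334857 + 332238) = 2*(-20)*(-319 + 458) + 1/(334857 + 332238) = 2*(-20)*139 + 1/667095 = -5560 + 1/667095 = -3709048199/667095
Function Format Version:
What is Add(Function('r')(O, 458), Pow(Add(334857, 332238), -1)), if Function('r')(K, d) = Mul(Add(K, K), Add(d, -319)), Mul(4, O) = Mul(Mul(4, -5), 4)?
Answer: Rational(-3709048199, 667095) ≈ -5560.0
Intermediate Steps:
O = -20 (O = Mul(Rational(1, 4), Mul(Mul(4, -5), 4)) = Mul(Rational(1, 4), Mul(-20, 4)) = Mul(Rational(1, 4), -80) = -20)
Function('r')(K, d) = Mul(2, K, Add(-319, d)) (Function('r')(K, d) = Mul(Mul(2, K), Add(-319, d)) = Mul(2, K, Add(-319, d)))
Add(Function('r')(O, 458), Pow(Add(334857, 332238), -1)) = Add(Mul(2, -20, Add(-319, 458)), Pow(Add(334857, 332238), -1)) = Add(Mul(2, -20, 139), Pow(667095, -1)) = Add(-5560, Rational(1, 667095)) = Rational(-3709048199, 667095)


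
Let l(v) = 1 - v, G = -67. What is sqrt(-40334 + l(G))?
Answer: 3*I*sqrt(4474) ≈ 200.66*I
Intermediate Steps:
sqrt(-40334 + l(G)) = sqrt(-40334 + (1 - 1*(-67))) = sqrt(-40334 + (1 + 67)) = sqrt(-40334 + 68) = sqrt(-40266) = 3*I*sqrt(4474)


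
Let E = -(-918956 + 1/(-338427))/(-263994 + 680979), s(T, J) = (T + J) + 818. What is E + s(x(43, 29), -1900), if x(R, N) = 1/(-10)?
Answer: -304787703087673/282237965190 ≈ -1079.9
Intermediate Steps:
x(R, N) = -1/10
s(T, J) = 818 + J + T (s(T, J) = (J + T) + 818 = 818 + J + T)
E = 310999522213/141118982595 (E = -(-918956 - 1/338427)/416985 = -(-310999522213)/(338427*416985) = -1*(-310999522213/141118982595) = 310999522213/141118982595 ≈ 2.2038)
E + s(x(43, 29), -1900) = 310999522213/141118982595 + (818 - 1900 - 1/10) = 310999522213/141118982595 - 10821/10 = -304787703087673/282237965190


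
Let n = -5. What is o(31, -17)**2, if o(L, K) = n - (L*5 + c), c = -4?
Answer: 24336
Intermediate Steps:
o(L, K) = -1 - 5*L (o(L, K) = -5 - (L*5 - 4) = -5 - (5*L - 4) = -5 - (-4 + 5*L) = -5 + (4 - 5*L) = -1 - 5*L)
o(31, -17)**2 = (-1 - 5*31)**2 = (-1 - 155)**2 = (-156)**2 = 24336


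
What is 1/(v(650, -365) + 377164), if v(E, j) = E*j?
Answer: 1/139914 ≈ 7.1472e-6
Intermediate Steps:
1/(v(650, -365) + 377164) = 1/(650*(-365) + 377164) = 1/(-237250 + 377164) = 1/139914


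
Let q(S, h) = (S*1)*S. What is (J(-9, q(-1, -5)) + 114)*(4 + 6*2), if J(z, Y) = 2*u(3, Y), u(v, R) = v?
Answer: 1920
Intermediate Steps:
q(S, h) = S² (q(S, h) = S*S = S²)
J(z, Y) = 6 (J(z, Y) = 2*3 = 6)
(J(-9, q(-1, -5)) + 114)*(4 + 6*2) = (6 + 114)*(4 + 6*2) = 120*(4 + 12) = 120*16 = 1920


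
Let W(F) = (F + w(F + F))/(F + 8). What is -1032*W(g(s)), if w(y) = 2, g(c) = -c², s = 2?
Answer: 516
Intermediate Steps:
W(F) = (2 + F)/(8 + F) (W(F) = (F + 2)/(F + 8) = (2 + F)/(8 + F))
-1032*W(g(s)) = -1032*(2 - 1*2²)/(8 - 1*2²) = -1032*(2 - 1*4)/(8 - 1*4) = -1032*(2 - 4)/(8 - 4) = -1032*(-2)/4 = -258*(-2) = -1032*(-½) = 516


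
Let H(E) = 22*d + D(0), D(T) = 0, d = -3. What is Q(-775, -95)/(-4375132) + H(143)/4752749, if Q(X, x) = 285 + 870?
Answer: -5778183807/20793904237868 ≈ -0.00027788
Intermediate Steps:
Q(X, x) = 1155
H(E) = -66 (H(E) = 22*(-3) + 0 = -66 + 0 = -66)
Q(-775, -95)/(-4375132) + H(143)/4752749 = 1155/(-4375132) - 66/4752749 = 1155*(-1/4375132) - 66*1/4752749 = -1155/4375132 - 66/4752749 = -5778183807/20793904237868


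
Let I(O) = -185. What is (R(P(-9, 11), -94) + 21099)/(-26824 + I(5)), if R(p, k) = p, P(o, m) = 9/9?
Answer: -21100/27009 ≈ -0.78122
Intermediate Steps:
P(o, m) = 1 (P(o, m) = 9*(⅑) = 1)
(R(P(-9, 11), -94) + 21099)/(-26824 + I(5)) = (1 + 21099)/(-26824 - 185) = 21100/(-27009) = 21100*(-1/27009) = -21100/27009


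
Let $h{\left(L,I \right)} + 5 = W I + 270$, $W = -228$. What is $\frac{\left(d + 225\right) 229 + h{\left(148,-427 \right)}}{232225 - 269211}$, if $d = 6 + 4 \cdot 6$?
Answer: $- \frac{78008}{18493} \approx -4.2182$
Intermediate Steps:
$h{\left(L,I \right)} = 265 - 228 I$ ($h{\left(L,I \right)} = -5 - \left(-270 + 228 I\right) = 265 - 228 I$)
$d = 30$ ($d = 6 + 24 = 30$)
$\frac{\left(d + 225\right) 229 + h{\left(148,-427 \right)}}{232225 - 269211} = \frac{\left(30 + 225\right) 229 + \left(265 - -97356\right)}{232225 - 269211} = \frac{255 \cdot 229 + \left(265 + 97356\right)}{232225 - 269211} = \frac{58395 + 97621}{232225 - 269211} = \frac{156016}{-36986} = 156016 \left(- \frac{1}{36986}\right) = - \frac{78008}{18493}$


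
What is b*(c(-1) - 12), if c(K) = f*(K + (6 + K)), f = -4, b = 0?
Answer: 0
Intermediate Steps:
c(K) = -24 - 8*K (c(K) = -4*(K + (6 + K)) = -4*(6 + 2*K) = -24 - 8*K)
b*(c(-1) - 12) = 0*((-24 - 8*(-1)) - 12) = 0*((-24 + 8) - 12) = 0*(-16 - 12) = 0*(-28) = 0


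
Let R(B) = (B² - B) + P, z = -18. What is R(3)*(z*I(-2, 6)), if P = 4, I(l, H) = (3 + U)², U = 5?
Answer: -11520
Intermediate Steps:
I(l, H) = 64 (I(l, H) = (3 + 5)² = 8² = 64)
R(B) = 4 + B² - B (R(B) = (B² - B) + 4 = 4 + B² - B)
R(3)*(z*I(-2, 6)) = (4 + 3² - 1*3)*(-18*64) = (4 + 9 - 3)*(-1152) = 10*(-1152) = -11520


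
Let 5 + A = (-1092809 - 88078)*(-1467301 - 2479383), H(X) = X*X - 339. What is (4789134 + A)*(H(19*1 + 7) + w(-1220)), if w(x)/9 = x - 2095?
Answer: -137478161040955826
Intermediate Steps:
H(X) = -339 + X² (H(X) = X² - 339 = -339 + X²)
A = 4660587828703 (A = -5 + (-1092809 - 88078)*(-1467301 - 2479383) = -5 - 1180887*(-3946684) = -5 + 4660587828708 = 4660587828703)
w(x) = -18855 + 9*x (w(x) = 9*(x - 2095) = 9*(-2095 + x) = -18855 + 9*x)
(4789134 + A)*(H(19*1 + 7) + w(-1220)) = (4789134 + 4660587828703)*((-339 + (19*1 + 7)²) + (-18855 + 9*(-1220))) = 4660592617837*((-339 + (19 + 7)²) + (-18855 - 10980)) = 4660592617837*((-339 + 26²) - 29835) = 4660592617837*((-339 + 676) - 29835) = 4660592617837*(337 - 29835) = 4660592617837*(-29498) = -137478161040955826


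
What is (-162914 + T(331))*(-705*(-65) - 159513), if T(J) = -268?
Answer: 18551835216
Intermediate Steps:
(-162914 + T(331))*(-705*(-65) - 159513) = (-162914 - 268)*(-705*(-65) - 159513) = -163182*(45825 - 159513) = -163182*(-113688) = 18551835216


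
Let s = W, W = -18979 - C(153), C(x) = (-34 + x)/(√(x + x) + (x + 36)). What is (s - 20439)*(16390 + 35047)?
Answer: -7978512866773/3935 + 6121003*√34/11805 ≈ -2.0276e+9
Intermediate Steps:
C(x) = (-34 + x)/(36 + x + √2*√x) (C(x) = (-34 + x)/(√(2*x) + (36 + x)) = (-34 + x)/(√2*√x + (36 + x)) = (-34 + x)/(36 + x + √2*√x))
W = -18979 - 119/(189 + 3*√34) (W = -18979 - (-34 + 153)/(36 + 153 + √2*√153) = -18979 - 119/(36 + 153 + √2*(3*√17)) = -18979 - 119/(36 + 153 + 3*√34) = -18979 - 119/(189 + 3*√34) ≈ -18980.)
s = -74684864/3935 + 119*√34/11805 ≈ -18980.
(s - 20439)*(16390 + 35047) = ((-74684864/3935 + 119*√34/11805) - 20439)*(16390 + 35047) = (-155112329/3935 + 119*√34/11805)*51437 = -7978512866773/3935 + 6121003*√34/11805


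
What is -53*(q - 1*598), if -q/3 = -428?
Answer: -36358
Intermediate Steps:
q = 1284 (q = -3*(-428) = 1284)
-53*(q - 1*598) = -53*(1284 - 1*598) = -53*(1284 - 598) = -53*686 = -36358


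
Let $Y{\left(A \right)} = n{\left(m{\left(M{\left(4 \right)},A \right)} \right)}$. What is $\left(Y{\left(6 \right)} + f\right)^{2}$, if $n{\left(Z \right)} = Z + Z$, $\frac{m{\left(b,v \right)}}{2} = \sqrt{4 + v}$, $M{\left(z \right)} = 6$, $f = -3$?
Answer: $169 - 24 \sqrt{10} \approx 93.105$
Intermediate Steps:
$m{\left(b,v \right)} = 2 \sqrt{4 + v}$
$n{\left(Z \right)} = 2 Z$
$Y{\left(A \right)} = 4 \sqrt{4 + A}$ ($Y{\left(A \right)} = 2 \cdot 2 \sqrt{4 + A} = 4 \sqrt{4 + A}$)
$\left(Y{\left(6 \right)} + f\right)^{2} = \left(4 \sqrt{4 + 6} - 3\right)^{2} = \left(4 \sqrt{10} - 3\right)^{2} = \left(-3 + 4 \sqrt{10}\right)^{2}$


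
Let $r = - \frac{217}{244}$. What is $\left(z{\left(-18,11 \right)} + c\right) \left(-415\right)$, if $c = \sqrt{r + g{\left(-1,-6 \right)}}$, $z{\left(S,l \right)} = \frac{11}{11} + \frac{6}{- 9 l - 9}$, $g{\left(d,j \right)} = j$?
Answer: $- \frac{7055}{18} - \frac{17015 i \sqrt{61}}{122} \approx -391.94 - 1089.3 i$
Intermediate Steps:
$r = - \frac{217}{244}$ ($r = \left(-217\right) \frac{1}{244} = - \frac{217}{244} \approx -0.88934$)
$z{\left(S,l \right)} = 1 + \frac{6}{-9 - 9 l}$ ($z{\left(S,l \right)} = 11 \cdot \frac{1}{11} + \frac{6}{-9 - 9 l} = 1 + \frac{6}{-9 - 9 l}$)
$c = \frac{41 i \sqrt{61}}{122}$ ($c = \sqrt{- \frac{217}{244} - 6} = \sqrt{- \frac{1681}{244}} = \frac{41 i \sqrt{61}}{122} \approx 2.6248 i$)
$\left(z{\left(-18,11 \right)} + c\right) \left(-415\right) = \left(\frac{\frac{1}{3} + 11}{1 + 11} + \frac{41 i \sqrt{61}}{122}\right) \left(-415\right) = \left(\frac{1}{12} \cdot \frac{34}{3} + \frac{41 i \sqrt{61}}{122}\right) \left(-415\right) = \left(\frac{17}{18} + \frac{41 i \sqrt{61}}{122}\right) \left(-415\right) = - \frac{7055}{18} - \frac{17015 i \sqrt{61}}{122}$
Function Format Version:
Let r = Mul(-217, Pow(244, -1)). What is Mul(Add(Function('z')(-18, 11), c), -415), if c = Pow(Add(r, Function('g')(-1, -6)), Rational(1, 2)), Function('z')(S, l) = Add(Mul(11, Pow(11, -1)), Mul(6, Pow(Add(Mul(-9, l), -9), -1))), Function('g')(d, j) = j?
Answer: Add(Rational(-7055, 18), Mul(Rational(-17015, 122), I, Pow(61, Rational(1, 2)))) ≈ Add(-391.94, Mul(-1089.3, I))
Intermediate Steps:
r = Rational(-217, 244) (r = Mul(-217, Rational(1, 244)) = Rational(-217, 244) ≈ -0.88934)
Function('z')(S, l) = Add(1, Mul(6, Pow(Add(-9, Mul(-9, l)), -1))) (Function('z')(S, l) = Add(Mul(11, Rational(1, 11)), Mul(6, Pow(Add(-9, Mul(-9, l)), -1))) = Add(1, Mul(6, Pow(Add(-9, Mul(-9, l)), -1))))
c = Mul(Rational(41, 122), I, Pow(61, Rational(1, 2))) (c = Pow(Add(Rational(-217, 244), -6), Rational(1, 2)) = Pow(Rational(-1681, 244), Rational(1, 2)) = Mul(Rational(41, 122), I, Pow(61, Rational(1, 2))) ≈ Mul(2.6248, I))
Mul(Add(Function('z')(-18, 11), c), -415) = Mul(Add(Mul(Pow(Add(1, 11), -1), Add(Rational(1, 3), 11)), Mul(Rational(41, 122), I, Pow(61, Rational(1, 2)))), -415) = Mul(Add(Mul(Pow(12, -1), Rational(34, 3)), Mul(Rational(41, 122), I, Pow(61, Rational(1, 2)))), -415) = Mul(Add(Mul(Rational(1, 12), Rational(34, 3)), Mul(Rational(41, 122), I, Pow(61, Rational(1, 2)))), -415) = Mul(Add(Rational(17, 18), Mul(Rational(41, 122), I, Pow(61, Rational(1, 2)))), -415) = Add(Rational(-7055, 18), Mul(Rational(-17015, 122), I, Pow(61, Rational(1, 2))))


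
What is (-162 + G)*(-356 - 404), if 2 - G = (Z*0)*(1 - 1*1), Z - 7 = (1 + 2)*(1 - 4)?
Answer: 121600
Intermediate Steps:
Z = -2 (Z = 7 + (1 + 2)*(1 - 4) = 7 + 3*(-3) = 7 - 9 = -2)
G = 2 (G = 2 - (-2*0)*(1 - 1*1) = 2 - 0*(1 - 1) = 2 - 0*0 = 2 - 1*0 = 2 + 0 = 2)
(-162 + G)*(-356 - 404) = (-162 + 2)*(-356 - 404) = -160*(-760) = 121600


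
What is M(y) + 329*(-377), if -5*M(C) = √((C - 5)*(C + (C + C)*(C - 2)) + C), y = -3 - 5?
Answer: -124033 - 8*I*√31/5 ≈ -1.2403e+5 - 8.9084*I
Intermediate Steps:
y = -8
M(C) = -√(C + (-5 + C)*(C + 2*C*(-2 + C)))/5 (M(C) = -√((C - 5)*(C + (C + C)*(C - 2)) + C)/5 = -√((-5 + C)*(C + (2*C)*(-2 + C)) + C)/5 = -√((-5 + C)*(C + 2*C*(-2 + C)) + C)/5 = -√(C + (-5 + C)*(C + 2*C*(-2 + C)))/5)
M(y) + 329*(-377) = -2*I*√2*√(16 - 13*(-8) + 2*(-8)²)/5 + 329*(-377) = -2*I*√2*√(16 + 104 + 2*64)/5 - 124033 = -2*I*√2*√(16 + 104 + 128)/5 - 124033 = -8*I*√31/5 - 124033 = -124033 - 8*I*√31/5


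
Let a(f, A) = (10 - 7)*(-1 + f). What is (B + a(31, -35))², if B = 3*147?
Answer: 281961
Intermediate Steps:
B = 441
a(f, A) = -3 + 3*f (a(f, A) = 3*(-1 + f) = -3 + 3*f)
(B + a(31, -35))² = (441 + (-3 + 3*31))² = (441 + (-3 + 93))² = (441 + 90)² = 531² = 281961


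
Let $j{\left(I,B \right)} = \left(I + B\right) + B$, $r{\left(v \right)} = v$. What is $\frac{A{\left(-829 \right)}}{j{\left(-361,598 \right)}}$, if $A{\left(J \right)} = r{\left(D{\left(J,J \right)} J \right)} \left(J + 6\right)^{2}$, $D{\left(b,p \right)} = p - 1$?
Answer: $\frac{93209953006}{167} \approx 5.5814 \cdot 10^{8}$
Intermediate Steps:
$D{\left(b,p \right)} = -1 + p$
$j{\left(I,B \right)} = I + 2 B$ ($j{\left(I,B \right)} = \left(B + I\right) + B = I + 2 B$)
$A{\left(J \right)} = J \left(6 + J\right)^{2} \left(-1 + J\right)$ ($A{\left(J \right)} = \left(-1 + J\right) J \left(J + 6\right)^{2} = J \left(-1 + J\right) \left(6 + J\right)^{2} = J \left(6 + J\right)^{2} \left(-1 + J\right)$)
$\frac{A{\left(-829 \right)}}{j{\left(-361,598 \right)}} = \frac{\left(-829\right) \left(6 - 829\right)^{2} \left(-1 - 829\right)}{-361 + 2 \cdot 598} = \frac{\left(-829\right) \left(-823\right)^{2} \left(-830\right)}{-361 + 1196} = \frac{\left(-829\right) 677329 \left(-830\right)}{835} = 466049765030 \cdot \frac{1}{835} = \frac{93209953006}{167}$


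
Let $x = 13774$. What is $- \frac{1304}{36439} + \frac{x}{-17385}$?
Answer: $- \frac{524580826}{633492015} \approx -0.82808$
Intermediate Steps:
$- \frac{1304}{36439} + \frac{x}{-17385} = - \frac{1304}{36439} + \frac{13774}{-17385} = \left(-1304\right) \frac{1}{36439} + 13774 \left(- \frac{1}{17385}\right) = - \frac{1304}{36439} - \frac{13774}{17385} = - \frac{524580826}{633492015}$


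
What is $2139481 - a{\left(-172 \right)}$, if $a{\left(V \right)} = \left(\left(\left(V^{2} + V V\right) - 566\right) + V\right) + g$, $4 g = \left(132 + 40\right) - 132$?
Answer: $2081041$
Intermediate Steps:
$g = 10$ ($g = \frac{\left(132 + 40\right) - 132}{4} = \frac{172 - 132}{4} = \frac{1}{4} \cdot 40 = 10$)
$a{\left(V \right)} = -556 + V + 2 V^{2}$ ($a{\left(V \right)} = \left(\left(\left(V^{2} + V V\right) - 566\right) + V\right) + 10 = \left(\left(\left(V^{2} + V^{2}\right) - 566\right) + V\right) + 10 = \left(\left(2 V^{2} - 566\right) + V\right) + 10 = \left(\left(-566 + 2 V^{2}\right) + V\right) + 10 = \left(-566 + V + 2 V^{2}\right) + 10 = -556 + V + 2 V^{2}$)
$2139481 - a{\left(-172 \right)} = 2139481 - \left(-556 - 172 + 2 \left(-172\right)^{2}\right) = 2139481 - \left(-556 - 172 + 2 \cdot 29584\right) = 2139481 - \left(-556 - 172 + 59168\right) = 2139481 - 58440 = 2081041$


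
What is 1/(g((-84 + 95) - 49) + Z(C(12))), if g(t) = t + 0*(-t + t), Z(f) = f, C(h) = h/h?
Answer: -1/37 ≈ -0.027027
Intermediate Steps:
C(h) = 1
g(t) = t (g(t) = t + 0*0 = t + 0 = t)
1/(g((-84 + 95) - 49) + Z(C(12))) = 1/(((-84 + 95) - 49) + 1) = 1/((11 - 49) + 1) = 1/(-38 + 1) = 1/(-37) = -1/37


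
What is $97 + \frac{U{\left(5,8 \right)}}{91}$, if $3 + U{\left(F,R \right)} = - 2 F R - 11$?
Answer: $\frac{8733}{91} \approx 95.967$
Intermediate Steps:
$U{\left(F,R \right)} = -14 - 2 F R$ ($U{\left(F,R \right)} = -3 + \left(- 2 F R - 11\right) = -3 - \left(11 + 2 F R\right) = -14 - 2 F R$)
$97 + \frac{U{\left(5,8 \right)}}{91} = 97 + \frac{-14 - 10 \cdot 8}{91} = 97 + \left(-14 - 80\right) \frac{1}{91} = 97 - \frac{94}{91} = \frac{8733}{91}$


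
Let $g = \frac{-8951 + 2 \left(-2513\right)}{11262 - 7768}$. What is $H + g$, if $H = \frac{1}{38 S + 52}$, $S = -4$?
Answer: $- \frac{700597}{174700} \approx -4.0103$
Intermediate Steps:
$g = - \frac{13977}{3494}$ ($g = \frac{-8951 - 5026}{3494} = \left(-13977\right) \frac{1}{3494} = - \frac{13977}{3494} \approx -4.0003$)
$H = - \frac{1}{100}$ ($H = \frac{1}{38 \left(-4\right) + 52} = \frac{1}{-152 + 52} = \frac{1}{-100} = - \frac{1}{100} \approx -0.01$)
$H + g = - \frac{1}{100} - \frac{13977}{3494} = - \frac{700597}{174700}$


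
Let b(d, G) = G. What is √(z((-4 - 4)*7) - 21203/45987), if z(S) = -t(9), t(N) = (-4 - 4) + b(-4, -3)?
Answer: √22287783498/45987 ≈ 3.2464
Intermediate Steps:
t(N) = -11 (t(N) = (-4 - 4) - 3 = -8 - 3 = -11)
z(S) = 11 (z(S) = -1*(-11) = 11)
√(z((-4 - 4)*7) - 21203/45987) = √(11 - 21203/45987) = √(484654/45987) = √22287783498/45987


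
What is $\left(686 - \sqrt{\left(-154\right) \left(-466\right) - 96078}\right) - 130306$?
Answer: $-129620 - i \sqrt{24314} \approx -1.2962 \cdot 10^{5} - 155.93 i$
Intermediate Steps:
$\left(686 - \sqrt{\left(-154\right) \left(-466\right) - 96078}\right) - 130306 = \left(686 - \sqrt{71764 - 96078}\right) - 130306 = \left(686 - \sqrt{-24314}\right) - 130306 = \left(686 - i \sqrt{24314}\right) - 130306 = -129620 - i \sqrt{24314}$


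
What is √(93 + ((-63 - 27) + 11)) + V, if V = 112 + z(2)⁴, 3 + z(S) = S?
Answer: 113 + √14 ≈ 116.74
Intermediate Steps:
z(S) = -3 + S
V = 113 (V = 112 + (-3 + 2)⁴ = 112 + (-1)⁴ = 112 + 1 = 113)
√(93 + ((-63 - 27) + 11)) + V = √(93 + ((-63 - 27) + 11)) + 113 = √(93 + (-90 + 11)) + 113 = √(93 - 79) + 113 = √14 + 113 = 113 + √14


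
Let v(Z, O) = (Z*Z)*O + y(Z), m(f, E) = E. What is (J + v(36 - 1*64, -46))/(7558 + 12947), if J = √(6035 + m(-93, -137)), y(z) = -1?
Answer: -7213/4101 + √5898/20505 ≈ -1.7551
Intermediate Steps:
v(Z, O) = -1 + O*Z² (v(Z, O) = (Z*Z)*O - 1 = Z²*O - 1 = O*Z² - 1 = -1 + O*Z²)
J = √5898 (J = √(6035 - 137) = √5898 ≈ 76.798)
(J + v(36 - 1*64, -46))/(7558 + 12947) = (√5898 + (-1 - 46*(36 - 1*64)²))/(7558 + 12947) = (√5898 + (-1 - 46*(36 - 64)²))/20505 = (√5898 + (-1 - 46*(-28)²))*(1/20505) = (√5898 + (-1 - 46*784))*(1/20505) = (√5898 + (-1 - 36064))*(1/20505) = (√5898 - 36065)*(1/20505) = (-36065 + √5898)*(1/20505) = -7213/4101 + √5898/20505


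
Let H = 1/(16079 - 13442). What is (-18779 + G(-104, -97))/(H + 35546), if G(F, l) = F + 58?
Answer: -49641525/93734803 ≈ -0.52960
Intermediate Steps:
G(F, l) = 58 + F
H = 1/2637 ≈ 0.00037922
(-18779 + G(-104, -97))/(H + 35546) = (-18779 + (58 - 104))/(1/2637 + 35546) = (-18779 - 46)/(93734803/2637) = -18825*2637/93734803 = -49641525/93734803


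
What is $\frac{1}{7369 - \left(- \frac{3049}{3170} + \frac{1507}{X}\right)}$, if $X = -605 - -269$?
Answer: $\frac{532560}{3927335467} \approx 0.0001356$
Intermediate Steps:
$X = -336$ ($X = -605 + \left(-91 + 360\right) = -605 + 269 = -336$)
$\frac{1}{7369 - \left(- \frac{3049}{3170} + \frac{1507}{X}\right)} = \frac{1}{7369 - \left(- \frac{3049}{3170} - \frac{1507}{336}\right)} = \frac{1}{7369 - - \frac{2900827}{532560}} = \frac{1}{7369 + \left(\frac{1507}{336} + \frac{3049}{3170}\right)} = \frac{1}{7369 + \frac{2900827}{532560}} = \frac{1}{\frac{3927335467}{532560}} = \frac{532560}{3927335467}$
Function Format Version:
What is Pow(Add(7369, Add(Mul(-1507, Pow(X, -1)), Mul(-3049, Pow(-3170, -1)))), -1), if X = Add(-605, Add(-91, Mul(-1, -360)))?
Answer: Rational(532560, 3927335467) ≈ 0.00013560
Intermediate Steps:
X = -336 (X = Add(-605, Add(-91, 360)) = Add(-605, 269) = -336)
Pow(Add(7369, Add(Mul(-1507, Pow(X, -1)), Mul(-3049, Pow(-3170, -1)))), -1) = Pow(Add(7369, Add(Mul(-1507, Pow(-336, -1)), Mul(-3049, Pow(-3170, -1)))), -1) = Pow(Add(7369, Add(Mul(-1507, Rational(-1, 336)), Mul(-3049, Rational(-1, 3170)))), -1) = Pow(Add(7369, Add(Rational(1507, 336), Rational(3049, 3170))), -1) = Pow(Add(7369, Rational(2900827, 532560)), -1) = Pow(Rational(3927335467, 532560), -1) = Rational(532560, 3927335467)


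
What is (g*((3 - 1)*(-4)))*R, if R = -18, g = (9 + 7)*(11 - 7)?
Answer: 9216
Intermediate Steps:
g = 64 (g = 16*4 = 64)
(g*((3 - 1)*(-4)))*R = (64*((3 - 1)*(-4)))*(-18) = (64*(2*(-4)))*(-18) = (64*(-8))*(-18) = -512*(-18) = 9216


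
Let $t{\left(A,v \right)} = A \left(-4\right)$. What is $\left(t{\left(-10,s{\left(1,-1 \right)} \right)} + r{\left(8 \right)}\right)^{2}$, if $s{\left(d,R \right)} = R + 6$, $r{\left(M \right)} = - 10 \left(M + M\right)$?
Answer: $14400$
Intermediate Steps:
$r{\left(M \right)} = - 20 M$ ($r{\left(M \right)} = - 10 \cdot 2 M = - 20 M$)
$s{\left(d,R \right)} = 6 + R$
$t{\left(A,v \right)} = - 4 A$
$\left(t{\left(-10,s{\left(1,-1 \right)} \right)} + r{\left(8 \right)}\right)^{2} = \left(\left(-4\right) \left(-10\right) - 160\right)^{2} = \left(40 - 160\right)^{2} = \left(-120\right)^{2} = 14400$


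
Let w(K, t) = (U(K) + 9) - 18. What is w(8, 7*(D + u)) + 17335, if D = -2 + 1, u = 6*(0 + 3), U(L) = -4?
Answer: 17322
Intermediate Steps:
u = 18 (u = 6*3 = 18)
D = -1
w(K, t) = -13 (w(K, t) = (-4 + 9) - 18 = 5 - 18 = -13)
w(8, 7*(D + u)) + 17335 = -13 + 17335 = 17322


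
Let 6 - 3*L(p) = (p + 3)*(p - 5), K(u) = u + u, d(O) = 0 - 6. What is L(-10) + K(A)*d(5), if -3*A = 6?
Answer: -9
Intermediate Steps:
A = -2 (A = -⅓*6 = -2)
d(O) = -6
K(u) = 2*u
L(p) = 2 - (-5 + p)*(3 + p)/3 (L(p) = 2 - (p + 3)*(p - 5)/3 = 2 - (3 + p)*(-5 + p)/3 = 2 - (-5 + p)*(3 + p)/3)
L(-10) + K(A)*d(5) = (7 - ⅓*(-10)² + (⅔)*(-10)) + (2*(-2))*(-6) = (7 - ⅓*100 - 20/3) - 4*(-6) = (7 - 100/3 - 20/3) + 24 = -33 + 24 = -9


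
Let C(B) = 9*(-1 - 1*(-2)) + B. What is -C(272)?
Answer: -281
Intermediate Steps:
C(B) = 9 + B (C(B) = 9*(-1 + 2) + B = 9*1 + B = 9 + B)
-C(272) = -(9 + 272) = -1*281 = -281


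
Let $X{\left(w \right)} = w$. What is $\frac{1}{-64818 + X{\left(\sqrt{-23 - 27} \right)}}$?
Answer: $- \frac{32409}{2100686587} - \frac{5 i \sqrt{2}}{4201373174} \approx -1.5428 \cdot 10^{-5} - 1.683 \cdot 10^{-9} i$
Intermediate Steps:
$\frac{1}{-64818 + X{\left(\sqrt{-23 - 27} \right)}} = \frac{1}{-64818 + \sqrt{-23 - 27}} = \frac{1}{-64818 + \sqrt{-50}} = \frac{1}{-64818 + 5 i \sqrt{2}}$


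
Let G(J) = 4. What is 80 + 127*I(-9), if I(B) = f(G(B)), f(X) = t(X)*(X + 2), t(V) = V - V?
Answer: 80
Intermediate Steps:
t(V) = 0
f(X) = 0 (f(X) = 0*(X + 2) = 0*(2 + X) = 0)
I(B) = 0
80 + 127*I(-9) = 80 + 127*0 = 80 + 0 = 80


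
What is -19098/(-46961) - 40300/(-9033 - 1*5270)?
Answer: 2165686994/671683183 ≈ 3.2243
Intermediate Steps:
-19098/(-46961) - 40300/(-9033 - 1*5270) = -19098*(-1/46961) - 40300/(-9033 - 5270) = 19098/46961 - 40300/(-14303) = 19098/46961 - 40300*(-1/14303) = 19098/46961 + 40300/14303 = 2165686994/671683183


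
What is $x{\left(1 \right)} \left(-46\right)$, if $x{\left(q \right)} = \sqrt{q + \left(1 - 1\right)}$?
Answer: $-46$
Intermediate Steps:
$x{\left(q \right)} = \sqrt{q}$ ($x{\left(q \right)} = \sqrt{q + 0} = \sqrt{q}$)
$x{\left(1 \right)} \left(-46\right) = \sqrt{1} \left(-46\right) = 1 \left(-46\right) = -46$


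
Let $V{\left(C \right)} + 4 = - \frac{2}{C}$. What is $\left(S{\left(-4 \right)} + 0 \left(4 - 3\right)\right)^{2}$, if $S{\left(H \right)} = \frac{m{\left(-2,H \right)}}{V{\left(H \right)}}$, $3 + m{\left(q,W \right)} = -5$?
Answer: $\frac{256}{49} \approx 5.2245$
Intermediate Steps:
$m{\left(q,W \right)} = -8$ ($m{\left(q,W \right)} = -3 - 5 = -8$)
$V{\left(C \right)} = -4 - \frac{2}{C}$
$S{\left(H \right)} = - \frac{8}{-4 - \frac{2}{H}}$
$\left(S{\left(-4 \right)} + 0 \left(4 - 3\right)\right)^{2} = \left(4 \left(-4\right) \frac{1}{1 + 2 \left(-4\right)} + 0 \left(4 - 3\right)\right)^{2} = \left(4 \left(-4\right) \frac{1}{1 - 8} + 0 \cdot 1\right)^{2} = \left(4 \left(-4\right) \frac{1}{-7} + 0\right)^{2} = \left(4 \left(-4\right) \left(- \frac{1}{7}\right) + 0\right)^{2} = \left(\frac{16}{7} + 0\right)^{2} = \left(\frac{16}{7}\right)^{2} = \frac{256}{49}$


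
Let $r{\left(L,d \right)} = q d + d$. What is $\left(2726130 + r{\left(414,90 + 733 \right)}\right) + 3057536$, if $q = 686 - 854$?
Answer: $5646225$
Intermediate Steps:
$q = -168$ ($q = 686 - 854 = -168$)
$r{\left(L,d \right)} = - 167 d$ ($r{\left(L,d \right)} = - 168 d + d = - 167 d$)
$\left(2726130 + r{\left(414,90 + 733 \right)}\right) + 3057536 = \left(2726130 - 167 \left(90 + 733\right)\right) + 3057536 = \left(2726130 - 137441\right) + 3057536 = 2588689 + 3057536 = 5646225$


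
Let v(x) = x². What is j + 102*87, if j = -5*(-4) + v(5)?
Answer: 8919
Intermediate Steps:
j = 45 (j = -5*(-4) + 5² = 20 + 25 = 45)
j + 102*87 = 45 + 102*87 = 45 + 8874 = 8919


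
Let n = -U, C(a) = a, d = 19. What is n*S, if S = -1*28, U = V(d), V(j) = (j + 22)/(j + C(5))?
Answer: 287/6 ≈ 47.833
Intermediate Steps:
V(j) = (22 + j)/(5 + j) (V(j) = (j + 22)/(j + 5) = (22 + j)/(5 + j))
U = 41/24 (U = (22 + 19)/(5 + 19) = 41/24 ≈ 1.7083)
S = -28
n = -41/24 (n = -1*41/24 = -41/24 ≈ -1.7083)
n*S = -41/24*(-28) = 287/6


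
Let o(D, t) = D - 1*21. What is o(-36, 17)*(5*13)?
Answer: -3705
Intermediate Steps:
o(D, t) = -21 + D (o(D, t) = D - 21 = -21 + D)
o(-36, 17)*(5*13) = (-21 - 36)*(5*13) = -57*65 = -3705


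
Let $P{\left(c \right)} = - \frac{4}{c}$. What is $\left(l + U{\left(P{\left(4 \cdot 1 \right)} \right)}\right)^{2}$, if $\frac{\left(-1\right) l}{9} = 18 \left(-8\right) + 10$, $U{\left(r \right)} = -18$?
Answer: $1411344$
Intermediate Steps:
$l = 1206$ ($l = - 9 \left(18 \left(-8\right) + 10\right) = - 9 \left(-144 + 10\right) = \left(-9\right) \left(-134\right) = 1206$)
$\left(l + U{\left(P{\left(4 \cdot 1 \right)} \right)}\right)^{2} = \left(1206 - 18\right)^{2} = 1188^{2} = 1411344$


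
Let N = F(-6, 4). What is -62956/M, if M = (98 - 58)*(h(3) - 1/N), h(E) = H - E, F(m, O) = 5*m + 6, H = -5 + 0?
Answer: 188868/955 ≈ 197.77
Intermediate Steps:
H = -5
F(m, O) = 6 + 5*m
h(E) = -5 - E
N = -24 (N = 6 + 5*(-6) = 6 - 30 = -24)
M = -955/3 (M = (98 - 58)*((-5 - 1*3) - 1/(-24)) = 40*((-5 - 3) - 1*(-1/24)) = 40*(-8 + 1/24) = 40*(-191/24) = -955/3 ≈ -318.33)
-62956/M = -62956/(-955/3) = -62956*(-3/955) = 188868/955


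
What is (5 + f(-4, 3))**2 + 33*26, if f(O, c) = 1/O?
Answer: 14089/16 ≈ 880.56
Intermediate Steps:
(5 + f(-4, 3))**2 + 33*26 = (5 + 1/(-4))**2 + 33*26 = (5 - 1/4)**2 + 858 = (19/4)**2 + 858 = 361/16 + 858 = 14089/16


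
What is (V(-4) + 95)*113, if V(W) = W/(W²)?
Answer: 42827/4 ≈ 10707.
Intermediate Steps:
V(W) = 1/W (V(W) = W/W² = 1/W)
(V(-4) + 95)*113 = (1/(-4) + 95)*113 = (-¼ + 95)*113 = (379/4)*113 = 42827/4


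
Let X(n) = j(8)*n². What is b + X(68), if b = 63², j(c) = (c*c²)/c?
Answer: 299905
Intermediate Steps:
j(c) = c² (j(c) = c³/c = c²)
b = 3969
X(n) = 64*n² (X(n) = 8²*n² = 64*n²)
b + X(68) = 3969 + 64*68² = 3969 + 64*4624 = 3969 + 295936 = 299905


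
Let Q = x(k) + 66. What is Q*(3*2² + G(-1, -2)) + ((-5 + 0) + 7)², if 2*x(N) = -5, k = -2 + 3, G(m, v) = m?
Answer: 1405/2 ≈ 702.50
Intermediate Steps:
k = 1
x(N) = -5/2 (x(N) = (½)*(-5) = -5/2)
Q = 127/2 (Q = -5/2 + 66 = 127/2 ≈ 63.500)
Q*(3*2² + G(-1, -2)) + ((-5 + 0) + 7)² = 127*(3*2² - 1)/2 + ((-5 + 0) + 7)² = 127*(3*4 - 1)/2 + (-5 + 7)² = 127*(12 - 1)/2 + 2² = (127/2)*11 + 4 = 1397/2 + 4 = 1405/2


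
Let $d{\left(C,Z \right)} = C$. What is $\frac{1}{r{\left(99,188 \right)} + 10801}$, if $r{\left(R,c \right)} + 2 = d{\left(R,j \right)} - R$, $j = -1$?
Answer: $\frac{1}{10799} \approx 9.2601 \cdot 10^{-5}$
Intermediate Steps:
$r{\left(R,c \right)} = -2$ ($r{\left(R,c \right)} = -2 + \left(R - R\right) = -2 + 0 = -2$)
$\frac{1}{r{\left(99,188 \right)} + 10801} = \frac{1}{-2 + 10801} = \frac{1}{10799}$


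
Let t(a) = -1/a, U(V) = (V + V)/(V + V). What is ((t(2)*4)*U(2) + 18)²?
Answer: 256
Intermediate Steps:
U(V) = 1 (U(V) = (2*V)/((2*V)) = (2*V)*(1/(2*V)) = 1)
((t(2)*4)*U(2) + 18)² = ((-1/2*4)*1 + 18)² = ((-1*½*4)*1 + 18)² = (-½*4*1 + 18)² = (-2*1 + 18)² = (-2 + 18)² = 16² = 256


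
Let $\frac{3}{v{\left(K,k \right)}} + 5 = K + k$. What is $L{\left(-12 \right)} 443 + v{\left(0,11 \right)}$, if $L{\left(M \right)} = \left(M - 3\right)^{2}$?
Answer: $\frac{199351}{2} \approx 99676.0$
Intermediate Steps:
$v{\left(K,k \right)} = \frac{3}{-5 + K + k}$ ($v{\left(K,k \right)} = \frac{3}{-5 + \left(K + k\right)} = \frac{3}{-5 + K + k}$)
$L{\left(M \right)} = \left(-3 + M\right)^{2}$
$L{\left(-12 \right)} 443 + v{\left(0,11 \right)} = \left(-3 - 12\right)^{2} \cdot 443 + \frac{3}{-5 + 0 + 11} = \left(-15\right)^{2} \cdot 443 + \frac{3}{6} = 225 \cdot 443 + 3 \cdot \frac{1}{6} = 99675 + \frac{1}{2} = \frac{199351}{2}$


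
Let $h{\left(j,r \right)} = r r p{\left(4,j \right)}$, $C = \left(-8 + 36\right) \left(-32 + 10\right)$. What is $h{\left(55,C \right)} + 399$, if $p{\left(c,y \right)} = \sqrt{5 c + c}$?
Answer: $399 + 758912 \sqrt{6} \approx 1.8593 \cdot 10^{6}$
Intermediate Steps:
$p{\left(c,y \right)} = \sqrt{6} \sqrt{c}$ ($p{\left(c,y \right)} = \sqrt{6 c} = \sqrt{6} \sqrt{c}$)
$C = -616$ ($C = 28 \left(-22\right) = -616$)
$h{\left(j,r \right)} = 2 \sqrt{6} r^{2}$ ($h{\left(j,r \right)} = r r \sqrt{6} \sqrt{4} = r^{2} \sqrt{6} \cdot 2 = r^{2} \cdot 2 \sqrt{6} = 2 \sqrt{6} r^{2}$)
$h{\left(55,C \right)} + 399 = 2 \sqrt{6} \left(-616\right)^{2} + 399 = 2 \sqrt{6} \cdot 379456 + 399 = 758912 \sqrt{6} + 399 = 399 + 758912 \sqrt{6}$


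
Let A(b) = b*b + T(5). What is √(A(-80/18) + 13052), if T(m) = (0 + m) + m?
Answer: √1059622/9 ≈ 114.38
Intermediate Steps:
T(m) = 2*m (T(m) = m + m = 2*m)
A(b) = 10 + b² (A(b) = b*b + 2*5 = b² + 10 = 10 + b²)
√(A(-80/18) + 13052) = √((10 + (-80/18)²) + 13052) = √((10 + (-80*1/18)²) + 13052) = √((10 + (-40/9)²) + 13052) = √((10 + 1600/81) + 13052) = √(2410/81 + 13052) = √(1059622/81) = √1059622/9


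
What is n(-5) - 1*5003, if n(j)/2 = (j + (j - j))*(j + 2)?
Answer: -4973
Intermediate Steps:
n(j) = 2*j*(2 + j) (n(j) = 2*((j + (j - j))*(j + 2)) = 2*((j + 0)*(2 + j)) = 2*(j*(2 + j)) = 2*j*(2 + j))
n(-5) - 1*5003 = 2*(-5)*(2 - 5) - 1*5003 = 2*(-5)*(-3) - 5003 = 30 - 5003 = -4973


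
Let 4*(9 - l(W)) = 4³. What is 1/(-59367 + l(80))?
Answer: -1/59374 ≈ -1.6842e-5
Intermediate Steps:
l(W) = -7 (l(W) = 9 - ¼*4³ = 9 - ¼*64 = 9 - 16 = -7)
1/(-59367 + l(80)) = 1/(-59367 - 7) = 1/(-59374) = -1/59374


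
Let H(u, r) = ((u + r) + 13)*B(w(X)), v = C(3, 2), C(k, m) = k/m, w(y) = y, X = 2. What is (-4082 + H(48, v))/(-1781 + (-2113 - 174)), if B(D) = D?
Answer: 1319/1356 ≈ 0.97271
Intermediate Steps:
v = 3/2 ≈ 1.5000
H(u, r) = 26 + 2*r + 2*u (H(u, r) = ((u + r) + 13)*2 = ((r + u) + 13)*2 = (13 + r + u)*2 = 26 + 2*r + 2*u)
(-4082 + H(48, v))/(-1781 + (-2113 - 174)) = (-4082 + (26 + 2*(3/2) + 2*48))/(-1781 + (-2113 - 174)) = (-4082 + (26 + 3 + 96))/(-1781 - 2287) = (-4082 + 125)/(-4068) = -3957*(-1/4068) = 1319/1356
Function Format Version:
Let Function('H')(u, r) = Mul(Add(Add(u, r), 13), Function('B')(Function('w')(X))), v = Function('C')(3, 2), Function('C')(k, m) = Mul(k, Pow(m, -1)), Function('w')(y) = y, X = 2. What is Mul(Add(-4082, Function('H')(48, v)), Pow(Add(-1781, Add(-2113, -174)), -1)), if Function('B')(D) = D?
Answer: Rational(1319, 1356) ≈ 0.97271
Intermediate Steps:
v = Rational(3, 2) (v = Mul(3, Pow(2, -1)) = Mul(3, Rational(1, 2)) = Rational(3, 2) ≈ 1.5000)
Function('H')(u, r) = Add(26, Mul(2, r), Mul(2, u)) (Function('H')(u, r) = Mul(Add(Add(u, r), 13), 2) = Mul(Add(Add(r, u), 13), 2) = Mul(Add(13, r, u), 2) = Add(26, Mul(2, r), Mul(2, u)))
Mul(Add(-4082, Function('H')(48, v)), Pow(Add(-1781, Add(-2113, -174)), -1)) = Mul(Add(-4082, Add(26, Mul(2, Rational(3, 2)), Mul(2, 48))), Pow(Add(-1781, Add(-2113, -174)), -1)) = Mul(Add(-4082, Add(26, 3, 96)), Pow(Add(-1781, -2287), -1)) = Mul(Add(-4082, 125), Pow(-4068, -1)) = Mul(-3957, Rational(-1, 4068)) = Rational(1319, 1356)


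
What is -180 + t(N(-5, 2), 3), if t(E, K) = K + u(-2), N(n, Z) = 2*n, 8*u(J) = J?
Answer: -709/4 ≈ -177.25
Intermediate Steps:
u(J) = J/8
t(E, K) = -1/4 + K (t(E, K) = K + (1/8)*(-2) = K - 1/4 = -1/4 + K)
-180 + t(N(-5, 2), 3) = -180 + (-1/4 + 3) = -180 + 11/4 = -709/4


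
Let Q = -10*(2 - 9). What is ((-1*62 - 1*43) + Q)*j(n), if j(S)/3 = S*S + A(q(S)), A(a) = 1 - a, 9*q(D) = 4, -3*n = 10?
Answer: -1225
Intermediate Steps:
n = -10/3 (n = -⅓*10 = -10/3 ≈ -3.3333)
q(D) = 4/9 (q(D) = (⅑)*4 = 4/9)
Q = 70 (Q = -10*(-7) = 70)
j(S) = 5/3 + 3*S² (j(S) = 3*(S*S + (1 - 1*4/9)) = 3*(S² + (1 - 4/9)) = 3*(S² + 5/9) = 3*(5/9 + S²) = 5/3 + 3*S²)
((-1*62 - 1*43) + Q)*j(n) = ((-1*62 - 1*43) + 70)*(5/3 + 3*(-10/3)²) = ((-62 - 43) + 70)*(5/3 + 3*(100/9)) = (-105 + 70)*(5/3 + 100/3) = -35*35 = -1225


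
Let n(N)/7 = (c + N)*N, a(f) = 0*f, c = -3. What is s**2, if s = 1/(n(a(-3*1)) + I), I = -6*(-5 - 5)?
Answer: 1/3600 ≈ 0.00027778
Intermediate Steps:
a(f) = 0
n(N) = 7*N*(-3 + N) (n(N) = 7*((-3 + N)*N) = 7*(N*(-3 + N)) = 7*N*(-3 + N))
I = 60 (I = -6*(-10) = 60)
s = 1/60 (s = 1/(7*0*(-3 + 0) + 60) = 1/(7*0*(-3) + 60) = 1/(0 + 60) = 1/60 ≈ 0.016667)
s**2 = (1/60)**2 = 1/3600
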